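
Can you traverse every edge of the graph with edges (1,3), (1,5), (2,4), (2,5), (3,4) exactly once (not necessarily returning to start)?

Step 1: Find the degree of each vertex:
  deg(1) = 2
  deg(2) = 2
  deg(3) = 2
  deg(4) = 2
  deg(5) = 2

Step 2: Count vertices with odd degree:
  All vertices have even degree (0 odd-degree vertices)

Step 3: Apply Euler's theorem:
  - Eulerian circuit exists iff graph is connected and all vertices have even degree
  - Eulerian path exists iff graph is connected and has 0 or 2 odd-degree vertices

Graph is connected with 0 odd-degree vertices.
Both Eulerian circuit and Eulerian path exist.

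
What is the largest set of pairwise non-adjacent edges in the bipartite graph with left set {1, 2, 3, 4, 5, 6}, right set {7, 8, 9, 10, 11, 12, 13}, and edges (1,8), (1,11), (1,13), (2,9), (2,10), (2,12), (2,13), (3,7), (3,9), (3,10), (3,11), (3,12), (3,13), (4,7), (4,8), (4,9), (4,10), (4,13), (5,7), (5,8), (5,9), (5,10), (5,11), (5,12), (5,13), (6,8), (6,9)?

Step 1: List the neighbors of each left vertex:
  1: 8, 11, 13
  2: 9, 10, 12, 13
  3: 7, 9, 10, 11, 12, 13
  4: 7, 8, 9, 10, 13
  5: 7, 8, 9, 10, 11, 12, 13
  6: 8, 9

Step 2: Greedily match left vertices, then look for augmenting paths:
  Match 1 -- 13
  Match 2 -- 9
  Match 3 -- 7
  Match 4 -- 10
  Match 5 -- 11
  Match 6 -- 8
  No augmenting path remains.

Step 3: Verify this is maximum:
  Matching size 6 = min(|L|, |R|) = min(6, 7), which is an upper bound, so this matching is maximum.

Maximum matching: {(1,13), (2,9), (3,7), (4,10), (5,11), (6,8)}
Size: 6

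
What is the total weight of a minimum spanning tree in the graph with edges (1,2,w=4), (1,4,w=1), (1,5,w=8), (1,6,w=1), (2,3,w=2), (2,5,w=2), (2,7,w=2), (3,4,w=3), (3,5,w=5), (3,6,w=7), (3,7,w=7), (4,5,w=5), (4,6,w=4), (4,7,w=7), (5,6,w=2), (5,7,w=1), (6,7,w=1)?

Apply Kruskal's algorithm (sort edges by weight, add if no cycle):

Sorted edges by weight:
  (1,4) w=1
  (1,6) w=1
  (5,7) w=1
  (6,7) w=1
  (2,3) w=2
  (2,5) w=2
  (2,7) w=2
  (5,6) w=2
  (3,4) w=3
  (1,2) w=4
  (4,6) w=4
  (3,5) w=5
  (4,5) w=5
  (3,7) w=7
  (3,6) w=7
  (4,7) w=7
  (1,5) w=8

Add edge (1,4) w=1 -- no cycle. Running total: 1
Add edge (1,6) w=1 -- no cycle. Running total: 2
Add edge (5,7) w=1 -- no cycle. Running total: 3
Add edge (6,7) w=1 -- no cycle. Running total: 4
Add edge (2,3) w=2 -- no cycle. Running total: 6
Add edge (2,5) w=2 -- no cycle. Running total: 8

MST edges: (1,4,w=1), (1,6,w=1), (5,7,w=1), (6,7,w=1), (2,3,w=2), (2,5,w=2)
Total MST weight: 1 + 1 + 1 + 1 + 2 + 2 = 8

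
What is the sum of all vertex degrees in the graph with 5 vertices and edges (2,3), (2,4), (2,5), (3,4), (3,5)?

Step 1: Count edges incident to each vertex:
  deg(1) = 0 (neighbors: none)
  deg(2) = 3 (neighbors: 3, 4, 5)
  deg(3) = 3 (neighbors: 2, 4, 5)
  deg(4) = 2 (neighbors: 2, 3)
  deg(5) = 2 (neighbors: 2, 3)

Step 2: Sum all degrees:
  0 + 3 + 3 + 2 + 2 = 10

Verification: sum of degrees = 2 * |E| = 2 * 5 = 10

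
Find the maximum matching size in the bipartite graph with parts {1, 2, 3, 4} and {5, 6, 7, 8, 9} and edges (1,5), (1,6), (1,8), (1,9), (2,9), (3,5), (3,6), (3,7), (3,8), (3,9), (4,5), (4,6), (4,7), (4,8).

Step 1: List the neighbors of each left vertex:
  1: 5, 6, 8, 9
  2: 9
  3: 5, 6, 7, 8, 9
  4: 5, 6, 7, 8

Step 2: Greedily match left vertices, then look for augmenting paths:
  Match 1 -- 5
  Match 2 -- 9
  Match 3 -- 6
  Match 4 -- 7
  No augmenting path remains.

Step 3: Verify this is maximum:
  Matching size 4 = min(|L|, |R|) = min(4, 5), which is an upper bound, so this matching is maximum.

Maximum matching: {(1,5), (2,9), (3,6), (4,7)}
Size: 4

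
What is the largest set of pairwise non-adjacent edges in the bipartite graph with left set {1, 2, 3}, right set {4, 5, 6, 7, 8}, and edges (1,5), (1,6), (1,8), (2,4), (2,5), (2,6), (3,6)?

Step 1: List the neighbors of each left vertex:
  1: 5, 6, 8
  2: 4, 5, 6
  3: 6

Step 2: Greedily match left vertices, then look for augmenting paths:
  Match 1 -- 5
  Match 2 -- 4
  Match 3 -- 6
  No augmenting path remains.

Step 3: Verify this is maximum:
  Matching size 3 = min(|L|, |R|) = min(3, 5), which is an upper bound, so this matching is maximum.

Maximum matching: {(1,5), (2,4), (3,6)}
Size: 3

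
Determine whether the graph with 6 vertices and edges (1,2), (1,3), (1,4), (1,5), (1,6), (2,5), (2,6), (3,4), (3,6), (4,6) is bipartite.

Step 1: Attempt 2-coloring using BFS:
  Start at vertex 1, assign color 0
  Color vertex 2 with color 1 (neighbor of 1)
  Color vertex 3 with color 1 (neighbor of 1)
  Color vertex 4 with color 1 (neighbor of 1)
  Color vertex 5 with color 1 (neighbor of 1)
  Color vertex 6 with color 1 (neighbor of 1)

Step 2: Conflict found! Vertices 2 and 5 are adjacent but have the same color.
This means the graph contains an odd cycle.

The graph is NOT bipartite.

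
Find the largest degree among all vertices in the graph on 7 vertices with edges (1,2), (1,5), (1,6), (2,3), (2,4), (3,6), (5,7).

Step 1: Count edges incident to each vertex:
  deg(1) = 3 (neighbors: 2, 5, 6)
  deg(2) = 3 (neighbors: 1, 3, 4)
  deg(3) = 2 (neighbors: 2, 6)
  deg(4) = 1 (neighbors: 2)
  deg(5) = 2 (neighbors: 1, 7)
  deg(6) = 2 (neighbors: 1, 3)
  deg(7) = 1 (neighbors: 5)

Step 2: Find maximum:
  max(3, 3, 2, 1, 2, 2, 1) = 3 (vertex 1)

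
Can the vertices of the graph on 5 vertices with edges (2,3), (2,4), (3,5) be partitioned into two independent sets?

Step 1: Attempt 2-coloring using BFS:
  Start at vertex 1, assign color 0
  Start new component at vertex 2, assign color 0
  Color vertex 3 with color 1 (neighbor of 2)
  Color vertex 4 with color 1 (neighbor of 2)
  Color vertex 5 with color 0 (neighbor of 3)

Step 2: 2-coloring succeeded. No conflicts found.
  Set A (color 0): {1, 2, 5}
  Set B (color 1): {3, 4}

The graph is bipartite with partition {1, 2, 5}, {3, 4}.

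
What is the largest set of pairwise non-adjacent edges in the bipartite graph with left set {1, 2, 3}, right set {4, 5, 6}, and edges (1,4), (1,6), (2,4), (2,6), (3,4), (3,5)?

Step 1: List the neighbors of each left vertex:
  1: 4, 6
  2: 4, 6
  3: 4, 5

Step 2: Greedily match left vertices, then look for augmenting paths:
  Match 1 -- 4
  Match 2 -- 6
  Match 3 -- 5
  No augmenting path remains.

Step 3: Verify this is maximum:
  Matching size 3 = min(|L|, |R|) = min(3, 3), which is an upper bound, so this matching is maximum.

Maximum matching: {(1,4), (2,6), (3,5)}
Size: 3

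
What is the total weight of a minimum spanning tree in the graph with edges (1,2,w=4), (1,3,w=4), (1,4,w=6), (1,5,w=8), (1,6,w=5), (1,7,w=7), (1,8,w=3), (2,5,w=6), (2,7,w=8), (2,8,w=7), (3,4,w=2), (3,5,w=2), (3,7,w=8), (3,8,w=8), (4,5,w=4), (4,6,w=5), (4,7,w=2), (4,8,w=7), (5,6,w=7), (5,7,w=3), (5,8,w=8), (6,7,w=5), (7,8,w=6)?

Apply Kruskal's algorithm (sort edges by weight, add if no cycle):

Sorted edges by weight:
  (3,4) w=2
  (3,5) w=2
  (4,7) w=2
  (1,8) w=3
  (5,7) w=3
  (1,3) w=4
  (1,2) w=4
  (4,5) w=4
  (1,6) w=5
  (4,6) w=5
  (6,7) w=5
  (1,4) w=6
  (2,5) w=6
  (7,8) w=6
  (1,7) w=7
  (2,8) w=7
  (4,8) w=7
  (5,6) w=7
  (1,5) w=8
  (2,7) w=8
  (3,7) w=8
  (3,8) w=8
  (5,8) w=8

Add edge (3,4) w=2 -- no cycle. Running total: 2
Add edge (3,5) w=2 -- no cycle. Running total: 4
Add edge (4,7) w=2 -- no cycle. Running total: 6
Add edge (1,8) w=3 -- no cycle. Running total: 9
Skip edge (5,7) w=3 -- would create cycle
Add edge (1,3) w=4 -- no cycle. Running total: 13
Add edge (1,2) w=4 -- no cycle. Running total: 17
Skip edge (4,5) w=4 -- would create cycle
Add edge (1,6) w=5 -- no cycle. Running total: 22

MST edges: (3,4,w=2), (3,5,w=2), (4,7,w=2), (1,8,w=3), (1,3,w=4), (1,2,w=4), (1,6,w=5)
Total MST weight: 2 + 2 + 2 + 3 + 4 + 4 + 5 = 22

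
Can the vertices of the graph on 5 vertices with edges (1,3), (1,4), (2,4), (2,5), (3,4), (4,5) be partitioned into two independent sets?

Step 1: Attempt 2-coloring using BFS:
  Start at vertex 1, assign color 0
  Color vertex 3 with color 1 (neighbor of 1)
  Color vertex 4 with color 1 (neighbor of 1)

Step 2: Conflict found! Vertices 3 and 4 are adjacent but have the same color.
This means the graph contains an odd cycle.

The graph is NOT bipartite.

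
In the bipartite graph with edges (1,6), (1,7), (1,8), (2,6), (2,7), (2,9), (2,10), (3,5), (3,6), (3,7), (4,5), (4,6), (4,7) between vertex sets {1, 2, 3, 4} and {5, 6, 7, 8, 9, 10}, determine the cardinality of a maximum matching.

Step 1: List the neighbors of each left vertex:
  1: 6, 7, 8
  2: 6, 7, 9, 10
  3: 5, 6, 7
  4: 5, 6, 7

Step 2: Greedily match left vertices, then look for augmenting paths:
  Match 1 -- 8
  Match 2 -- 7
  Match 3 -- 5
  Match 4 -- 6
  No augmenting path remains.

Step 3: Verify this is maximum:
  Matching size 4 = min(|L|, |R|) = min(4, 6), which is an upper bound, so this matching is maximum.

Maximum matching: {(1,8), (2,7), (3,5), (4,6)}
Size: 4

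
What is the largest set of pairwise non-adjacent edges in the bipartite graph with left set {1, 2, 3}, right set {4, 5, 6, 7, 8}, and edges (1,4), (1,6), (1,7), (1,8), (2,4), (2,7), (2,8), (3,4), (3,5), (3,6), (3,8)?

Step 1: List the neighbors of each left vertex:
  1: 4, 6, 7, 8
  2: 4, 7, 8
  3: 4, 5, 6, 8

Step 2: Greedily match left vertices, then look for augmenting paths:
  Match 1 -- 4
  Match 2 -- 7
  Match 3 -- 5
  No augmenting path remains.

Step 3: Verify this is maximum:
  Matching size 3 = min(|L|, |R|) = min(3, 5), which is an upper bound, so this matching is maximum.

Maximum matching: {(1,4), (2,7), (3,5)}
Size: 3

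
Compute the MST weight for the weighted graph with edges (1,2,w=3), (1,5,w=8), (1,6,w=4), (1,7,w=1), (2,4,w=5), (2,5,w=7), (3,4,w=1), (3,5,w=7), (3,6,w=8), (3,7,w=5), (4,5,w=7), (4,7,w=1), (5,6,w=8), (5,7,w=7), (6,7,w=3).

Apply Kruskal's algorithm (sort edges by weight, add if no cycle):

Sorted edges by weight:
  (1,7) w=1
  (3,4) w=1
  (4,7) w=1
  (1,2) w=3
  (6,7) w=3
  (1,6) w=4
  (2,4) w=5
  (3,7) w=5
  (2,5) w=7
  (3,5) w=7
  (4,5) w=7
  (5,7) w=7
  (1,5) w=8
  (3,6) w=8
  (5,6) w=8

Add edge (1,7) w=1 -- no cycle. Running total: 1
Add edge (3,4) w=1 -- no cycle. Running total: 2
Add edge (4,7) w=1 -- no cycle. Running total: 3
Add edge (1,2) w=3 -- no cycle. Running total: 6
Add edge (6,7) w=3 -- no cycle. Running total: 9
Skip edge (1,6) w=4 -- would create cycle
Skip edge (2,4) w=5 -- would create cycle
Skip edge (3,7) w=5 -- would create cycle
Add edge (2,5) w=7 -- no cycle. Running total: 16

MST edges: (1,7,w=1), (3,4,w=1), (4,7,w=1), (1,2,w=3), (6,7,w=3), (2,5,w=7)
Total MST weight: 1 + 1 + 1 + 3 + 3 + 7 = 16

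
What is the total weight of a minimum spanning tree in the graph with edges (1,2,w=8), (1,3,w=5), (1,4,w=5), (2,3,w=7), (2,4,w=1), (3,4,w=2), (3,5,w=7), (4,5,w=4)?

Apply Kruskal's algorithm (sort edges by weight, add if no cycle):

Sorted edges by weight:
  (2,4) w=1
  (3,4) w=2
  (4,5) w=4
  (1,4) w=5
  (1,3) w=5
  (2,3) w=7
  (3,5) w=7
  (1,2) w=8

Add edge (2,4) w=1 -- no cycle. Running total: 1
Add edge (3,4) w=2 -- no cycle. Running total: 3
Add edge (4,5) w=4 -- no cycle. Running total: 7
Add edge (1,4) w=5 -- no cycle. Running total: 12

MST edges: (2,4,w=1), (3,4,w=2), (4,5,w=4), (1,4,w=5)
Total MST weight: 1 + 2 + 4 + 5 = 12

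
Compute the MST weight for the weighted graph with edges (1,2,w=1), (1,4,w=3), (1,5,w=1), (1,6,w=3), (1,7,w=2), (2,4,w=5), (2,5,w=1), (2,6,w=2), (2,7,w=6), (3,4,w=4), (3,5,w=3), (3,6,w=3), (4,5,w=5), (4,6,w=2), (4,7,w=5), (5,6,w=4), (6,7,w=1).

Apply Kruskal's algorithm (sort edges by weight, add if no cycle):

Sorted edges by weight:
  (1,5) w=1
  (1,2) w=1
  (2,5) w=1
  (6,7) w=1
  (1,7) w=2
  (2,6) w=2
  (4,6) w=2
  (1,4) w=3
  (1,6) w=3
  (3,6) w=3
  (3,5) w=3
  (3,4) w=4
  (5,6) w=4
  (2,4) w=5
  (4,5) w=5
  (4,7) w=5
  (2,7) w=6

Add edge (1,5) w=1 -- no cycle. Running total: 1
Add edge (1,2) w=1 -- no cycle. Running total: 2
Skip edge (2,5) w=1 -- would create cycle
Add edge (6,7) w=1 -- no cycle. Running total: 3
Add edge (1,7) w=2 -- no cycle. Running total: 5
Skip edge (2,6) w=2 -- would create cycle
Add edge (4,6) w=2 -- no cycle. Running total: 7
Skip edge (1,4) w=3 -- would create cycle
Skip edge (1,6) w=3 -- would create cycle
Add edge (3,6) w=3 -- no cycle. Running total: 10

MST edges: (1,5,w=1), (1,2,w=1), (6,7,w=1), (1,7,w=2), (4,6,w=2), (3,6,w=3)
Total MST weight: 1 + 1 + 1 + 2 + 2 + 3 = 10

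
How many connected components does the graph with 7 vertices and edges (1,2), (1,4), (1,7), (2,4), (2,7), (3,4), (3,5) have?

Step 1: Build adjacency list from edges:
  1: 2, 4, 7
  2: 1, 4, 7
  3: 4, 5
  4: 1, 2, 3
  5: 3
  6: (none)
  7: 1, 2

Step 2: Run BFS/DFS from vertex 1:
  Visited: {1, 2, 4, 7, 3, 5}
  Reached 6 of 7 vertices

Step 3: Only 6 of 7 vertices reached. Graph is disconnected.
Connected components: {1, 2, 3, 4, 5, 7}, {6}
Number of connected components: 2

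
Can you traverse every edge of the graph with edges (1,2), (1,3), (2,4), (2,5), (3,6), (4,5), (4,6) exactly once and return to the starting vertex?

Step 1: Find the degree of each vertex:
  deg(1) = 2
  deg(2) = 3
  deg(3) = 2
  deg(4) = 3
  deg(5) = 2
  deg(6) = 2

Step 2: Count vertices with odd degree:
  Odd-degree vertices: 2, 4 (2 total)

Step 3: Apply Euler's theorem:
  - Eulerian circuit exists iff graph is connected and all vertices have even degree
  - Eulerian path exists iff graph is connected and has 0 or 2 odd-degree vertices

Graph is connected with exactly 2 odd-degree vertices (2, 4).
Eulerian path exists (starting and ending at the odd-degree vertices), but no Eulerian circuit.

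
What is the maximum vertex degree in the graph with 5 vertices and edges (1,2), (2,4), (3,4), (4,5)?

Step 1: Count edges incident to each vertex:
  deg(1) = 1 (neighbors: 2)
  deg(2) = 2 (neighbors: 1, 4)
  deg(3) = 1 (neighbors: 4)
  deg(4) = 3 (neighbors: 2, 3, 5)
  deg(5) = 1 (neighbors: 4)

Step 2: Find maximum:
  max(1, 2, 1, 3, 1) = 3 (vertex 4)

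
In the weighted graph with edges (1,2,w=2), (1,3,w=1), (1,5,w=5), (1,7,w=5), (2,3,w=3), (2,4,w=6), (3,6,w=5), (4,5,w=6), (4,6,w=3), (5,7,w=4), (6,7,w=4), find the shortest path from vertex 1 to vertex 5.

Step 1: Build adjacency list with weights:
  1: 2(w=2), 3(w=1), 5(w=5), 7(w=5)
  2: 1(w=2), 3(w=3), 4(w=6)
  3: 1(w=1), 2(w=3), 6(w=5)
  4: 2(w=6), 5(w=6), 6(w=3)
  5: 1(w=5), 4(w=6), 7(w=4)
  6: 3(w=5), 4(w=3), 7(w=4)
  7: 1(w=5), 5(w=4), 6(w=4)

Step 2: Apply Dijkstra's algorithm from vertex 1:
  Visit vertex 1 (distance=0)
    Update dist[2] = 2
    Update dist[3] = 1
    Update dist[5] = 5
    Update dist[7] = 5
  Visit vertex 3 (distance=1)
    Update dist[6] = 6
  Visit vertex 2 (distance=2)
    Update dist[4] = 8
  Visit vertex 5 (distance=5)

Step 3: Shortest path: 1 -> 5
Total weight: 5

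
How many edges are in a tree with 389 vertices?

A tree on n vertices always has exactly n - 1 edges.
For n = 389: edges = 389 - 1 = 388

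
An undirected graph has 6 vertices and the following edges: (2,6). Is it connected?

Step 1: Build adjacency list from edges:
  1: (none)
  2: 6
  3: (none)
  4: (none)
  5: (none)
  6: 2

Step 2: Run BFS/DFS from vertex 1:
  Visited: {1}
  Reached 1 of 6 vertices

Step 3: Only 1 of 6 vertices reached. Graph is disconnected.
Connected components: {1}, {2, 6}, {3}, {4}, {5}
Answer: No, the graph is not connected (5 components).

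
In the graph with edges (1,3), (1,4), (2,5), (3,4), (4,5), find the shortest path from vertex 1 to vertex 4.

Step 1: Build adjacency list:
  1: 3, 4
  2: 5
  3: 1, 4
  4: 1, 3, 5
  5: 2, 4

Step 2: BFS from vertex 1 to find shortest path to 4:
  vertex 3 reached at distance 1
  vertex 4 reached at distance 1

Step 3: Shortest path: 1 -> 4
Path length: 1 edge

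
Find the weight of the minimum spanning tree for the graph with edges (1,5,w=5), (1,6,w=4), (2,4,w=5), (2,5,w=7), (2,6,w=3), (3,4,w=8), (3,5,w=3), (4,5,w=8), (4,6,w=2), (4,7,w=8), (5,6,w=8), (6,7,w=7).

Apply Kruskal's algorithm (sort edges by weight, add if no cycle):

Sorted edges by weight:
  (4,6) w=2
  (2,6) w=3
  (3,5) w=3
  (1,6) w=4
  (1,5) w=5
  (2,4) w=5
  (2,5) w=7
  (6,7) w=7
  (3,4) w=8
  (4,5) w=8
  (4,7) w=8
  (5,6) w=8

Add edge (4,6) w=2 -- no cycle. Running total: 2
Add edge (2,6) w=3 -- no cycle. Running total: 5
Add edge (3,5) w=3 -- no cycle. Running total: 8
Add edge (1,6) w=4 -- no cycle. Running total: 12
Add edge (1,5) w=5 -- no cycle. Running total: 17
Skip edge (2,4) w=5 -- would create cycle
Skip edge (2,5) w=7 -- would create cycle
Add edge (6,7) w=7 -- no cycle. Running total: 24

MST edges: (4,6,w=2), (2,6,w=3), (3,5,w=3), (1,6,w=4), (1,5,w=5), (6,7,w=7)
Total MST weight: 2 + 3 + 3 + 4 + 5 + 7 = 24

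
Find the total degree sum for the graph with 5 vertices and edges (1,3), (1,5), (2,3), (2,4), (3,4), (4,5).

Step 1: Count edges incident to each vertex:
  deg(1) = 2 (neighbors: 3, 5)
  deg(2) = 2 (neighbors: 3, 4)
  deg(3) = 3 (neighbors: 1, 2, 4)
  deg(4) = 3 (neighbors: 2, 3, 5)
  deg(5) = 2 (neighbors: 1, 4)

Step 2: Sum all degrees:
  2 + 2 + 3 + 3 + 2 = 12

Verification: sum of degrees = 2 * |E| = 2 * 6 = 12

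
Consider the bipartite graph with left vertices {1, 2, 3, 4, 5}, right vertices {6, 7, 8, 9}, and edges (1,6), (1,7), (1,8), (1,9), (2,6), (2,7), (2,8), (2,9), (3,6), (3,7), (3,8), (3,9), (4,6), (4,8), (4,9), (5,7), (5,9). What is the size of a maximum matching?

Step 1: List the neighbors of each left vertex:
  1: 6, 7, 8, 9
  2: 6, 7, 8, 9
  3: 6, 7, 8, 9
  4: 6, 8, 9
  5: 7, 9

Step 2: Greedily match left vertices, then look for augmenting paths:
  Match 1 -- 6
  Match 2 -- 7
  Match 3 -- 8
  Match 4 -- 9
  No augmenting path remains.

Step 3: Verify this is maximum:
  Matching size 4 = min(|L|, |R|) = min(5, 4), which is an upper bound, so this matching is maximum.

Maximum matching: {(1,6), (2,7), (3,8), (4,9)}
Size: 4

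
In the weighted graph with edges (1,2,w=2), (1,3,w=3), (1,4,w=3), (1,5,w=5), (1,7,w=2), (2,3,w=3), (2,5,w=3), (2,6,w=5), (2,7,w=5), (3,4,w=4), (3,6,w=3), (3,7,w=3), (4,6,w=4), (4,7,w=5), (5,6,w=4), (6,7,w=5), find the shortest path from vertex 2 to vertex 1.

Step 1: Build adjacency list with weights:
  1: 2(w=2), 3(w=3), 4(w=3), 5(w=5), 7(w=2)
  2: 1(w=2), 3(w=3), 5(w=3), 6(w=5), 7(w=5)
  3: 1(w=3), 2(w=3), 4(w=4), 6(w=3), 7(w=3)
  4: 1(w=3), 3(w=4), 6(w=4), 7(w=5)
  5: 1(w=5), 2(w=3), 6(w=4)
  6: 2(w=5), 3(w=3), 4(w=4), 5(w=4), 7(w=5)
  7: 1(w=2), 2(w=5), 3(w=3), 4(w=5), 6(w=5)

Step 2: Apply Dijkstra's algorithm from vertex 2:
  Visit vertex 2 (distance=0)
    Update dist[1] = 2
    Update dist[3] = 3
    Update dist[5] = 3
    Update dist[6] = 5
    Update dist[7] = 5
  Visit vertex 1 (distance=2)
    Update dist[4] = 5
    Update dist[7] = 4

Step 3: Shortest path: 2 -> 1
Total weight: 2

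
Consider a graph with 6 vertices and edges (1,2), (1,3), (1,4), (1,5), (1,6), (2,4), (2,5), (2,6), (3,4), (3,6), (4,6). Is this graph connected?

Step 1: Build adjacency list from edges:
  1: 2, 3, 4, 5, 6
  2: 1, 4, 5, 6
  3: 1, 4, 6
  4: 1, 2, 3, 6
  5: 1, 2
  6: 1, 2, 3, 4

Step 2: Run BFS/DFS from vertex 1:
  Visited: {1, 2, 3, 4, 5, 6}
  Reached 6 of 6 vertices

Step 3: All 6 vertices reached from vertex 1, so the graph is connected.
Answer: Yes, the graph is connected.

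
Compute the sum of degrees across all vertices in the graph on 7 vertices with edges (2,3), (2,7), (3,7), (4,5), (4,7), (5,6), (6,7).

Step 1: Count edges incident to each vertex:
  deg(1) = 0 (neighbors: none)
  deg(2) = 2 (neighbors: 3, 7)
  deg(3) = 2 (neighbors: 2, 7)
  deg(4) = 2 (neighbors: 5, 7)
  deg(5) = 2 (neighbors: 4, 6)
  deg(6) = 2 (neighbors: 5, 7)
  deg(7) = 4 (neighbors: 2, 3, 4, 6)

Step 2: Sum all degrees:
  0 + 2 + 2 + 2 + 2 + 2 + 4 = 14

Verification: sum of degrees = 2 * |E| = 2 * 7 = 14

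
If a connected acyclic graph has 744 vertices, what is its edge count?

A tree on n vertices always has exactly n - 1 edges.
For n = 744: edges = 744 - 1 = 743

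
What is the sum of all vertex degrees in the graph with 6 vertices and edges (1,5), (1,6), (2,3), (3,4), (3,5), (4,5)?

Step 1: Count edges incident to each vertex:
  deg(1) = 2 (neighbors: 5, 6)
  deg(2) = 1 (neighbors: 3)
  deg(3) = 3 (neighbors: 2, 4, 5)
  deg(4) = 2 (neighbors: 3, 5)
  deg(5) = 3 (neighbors: 1, 3, 4)
  deg(6) = 1 (neighbors: 1)

Step 2: Sum all degrees:
  2 + 1 + 3 + 2 + 3 + 1 = 12

Verification: sum of degrees = 2 * |E| = 2 * 6 = 12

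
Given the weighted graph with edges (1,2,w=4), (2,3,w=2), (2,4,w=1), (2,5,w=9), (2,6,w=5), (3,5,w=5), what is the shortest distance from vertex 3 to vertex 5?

Step 1: Build adjacency list with weights:
  1: 2(w=4)
  2: 1(w=4), 3(w=2), 4(w=1), 5(w=9), 6(w=5)
  3: 2(w=2), 5(w=5)
  4: 2(w=1)
  5: 2(w=9), 3(w=5)
  6: 2(w=5)

Step 2: Apply Dijkstra's algorithm from vertex 3:
  Visit vertex 3 (distance=0)
    Update dist[2] = 2
    Update dist[5] = 5
  Visit vertex 2 (distance=2)
    Update dist[1] = 6
    Update dist[4] = 3
    Update dist[6] = 7
  Visit vertex 4 (distance=3)
  Visit vertex 5 (distance=5)

Step 3: Shortest path: 3 -> 5
Total weight: 5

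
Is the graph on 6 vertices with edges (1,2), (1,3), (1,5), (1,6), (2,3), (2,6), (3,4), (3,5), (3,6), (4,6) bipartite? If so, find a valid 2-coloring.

Step 1: Attempt 2-coloring using BFS:
  Start at vertex 1, assign color 0
  Color vertex 2 with color 1 (neighbor of 1)
  Color vertex 3 with color 1 (neighbor of 1)
  Color vertex 5 with color 1 (neighbor of 1)
  Color vertex 6 with color 1 (neighbor of 1)

Step 2: Conflict found! Vertices 2 and 3 are adjacent but have the same color.
This means the graph contains an odd cycle.

The graph is NOT bipartite.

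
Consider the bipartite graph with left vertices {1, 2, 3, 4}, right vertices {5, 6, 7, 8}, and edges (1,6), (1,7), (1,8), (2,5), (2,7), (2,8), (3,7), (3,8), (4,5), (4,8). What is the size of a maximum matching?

Step 1: List the neighbors of each left vertex:
  1: 6, 7, 8
  2: 5, 7, 8
  3: 7, 8
  4: 5, 8

Step 2: Greedily match left vertices, then look for augmenting paths:
  Match 1 -- 6
  Match 2 -- 5
  Match 3 -- 7
  Match 4 -- 8
  No augmenting path remains.

Step 3: Verify this is maximum:
  Matching size 4 = min(|L|, |R|) = min(4, 4), which is an upper bound, so this matching is maximum.

Maximum matching: {(1,6), (2,5), (3,7), (4,8)}
Size: 4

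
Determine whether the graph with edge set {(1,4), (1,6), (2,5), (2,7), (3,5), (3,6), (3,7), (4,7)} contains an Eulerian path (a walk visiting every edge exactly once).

Step 1: Find the degree of each vertex:
  deg(1) = 2
  deg(2) = 2
  deg(3) = 3
  deg(4) = 2
  deg(5) = 2
  deg(6) = 2
  deg(7) = 3

Step 2: Count vertices with odd degree:
  Odd-degree vertices: 3, 7 (2 total)

Step 3: Apply Euler's theorem:
  - Eulerian circuit exists iff graph is connected and all vertices have even degree
  - Eulerian path exists iff graph is connected and has 0 or 2 odd-degree vertices

Graph is connected with exactly 2 odd-degree vertices (3, 7).
Eulerian path exists (starting and ending at the odd-degree vertices), but no Eulerian circuit.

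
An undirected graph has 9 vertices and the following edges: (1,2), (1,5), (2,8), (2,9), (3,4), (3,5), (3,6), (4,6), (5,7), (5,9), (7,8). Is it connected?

Step 1: Build adjacency list from edges:
  1: 2, 5
  2: 1, 8, 9
  3: 4, 5, 6
  4: 3, 6
  5: 1, 3, 7, 9
  6: 3, 4
  7: 5, 8
  8: 2, 7
  9: 2, 5

Step 2: Run BFS/DFS from vertex 1:
  Visited: {1, 2, 5, 8, 9, 3, 7, 4, 6}
  Reached 9 of 9 vertices

Step 3: All 9 vertices reached from vertex 1, so the graph is connected.
Answer: Yes, the graph is connected.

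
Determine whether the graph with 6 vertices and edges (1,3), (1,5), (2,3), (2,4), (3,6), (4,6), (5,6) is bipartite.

Step 1: Attempt 2-coloring using BFS:
  Start at vertex 1, assign color 0
  Color vertex 3 with color 1 (neighbor of 1)
  Color vertex 5 with color 1 (neighbor of 1)
  Color vertex 2 with color 0 (neighbor of 3)
  Color vertex 6 with color 0 (neighbor of 3)
  Color vertex 4 with color 1 (neighbor of 2)

Step 2: 2-coloring succeeded. No conflicts found.
  Set A (color 0): {1, 2, 6}
  Set B (color 1): {3, 4, 5}

The graph is bipartite with partition {1, 2, 6}, {3, 4, 5}.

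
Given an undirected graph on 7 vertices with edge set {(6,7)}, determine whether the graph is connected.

Step 1: Build adjacency list from edges:
  1: (none)
  2: (none)
  3: (none)
  4: (none)
  5: (none)
  6: 7
  7: 6

Step 2: Run BFS/DFS from vertex 1:
  Visited: {1}
  Reached 1 of 7 vertices

Step 3: Only 1 of 7 vertices reached. Graph is disconnected.
Connected components: {1}, {2}, {3}, {4}, {5}, {6, 7}
Answer: No, the graph is not connected (6 components).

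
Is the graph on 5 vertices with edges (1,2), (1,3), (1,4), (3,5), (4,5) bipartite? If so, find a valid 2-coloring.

Step 1: Attempt 2-coloring using BFS:
  Start at vertex 1, assign color 0
  Color vertex 2 with color 1 (neighbor of 1)
  Color vertex 3 with color 1 (neighbor of 1)
  Color vertex 4 with color 1 (neighbor of 1)
  Color vertex 5 with color 0 (neighbor of 3)

Step 2: 2-coloring succeeded. No conflicts found.
  Set A (color 0): {1, 5}
  Set B (color 1): {2, 3, 4}

The graph is bipartite with partition {1, 5}, {2, 3, 4}.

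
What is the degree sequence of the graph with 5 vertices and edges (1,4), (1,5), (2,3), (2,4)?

Step 1: Count edges incident to each vertex:
  deg(1) = 2 (neighbors: 4, 5)
  deg(2) = 2 (neighbors: 3, 4)
  deg(3) = 1 (neighbors: 2)
  deg(4) = 2 (neighbors: 1, 2)
  deg(5) = 1 (neighbors: 1)

Step 2: Sort degrees in non-increasing order:
  Degrees: [2, 2, 1, 2, 1] -> sorted: [2, 2, 2, 1, 1]

Degree sequence: [2, 2, 2, 1, 1]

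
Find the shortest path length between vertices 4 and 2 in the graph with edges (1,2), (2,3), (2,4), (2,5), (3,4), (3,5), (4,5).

Step 1: Build adjacency list:
  1: 2
  2: 1, 3, 4, 5
  3: 2, 4, 5
  4: 2, 3, 5
  5: 2, 3, 4

Step 2: BFS from vertex 4 to find shortest path to 2:
  vertex 2 reached at distance 1

Step 3: Shortest path: 4 -> 2
Path length: 1 edge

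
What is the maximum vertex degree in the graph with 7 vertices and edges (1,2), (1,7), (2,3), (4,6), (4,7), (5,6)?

Step 1: Count edges incident to each vertex:
  deg(1) = 2 (neighbors: 2, 7)
  deg(2) = 2 (neighbors: 1, 3)
  deg(3) = 1 (neighbors: 2)
  deg(4) = 2 (neighbors: 6, 7)
  deg(5) = 1 (neighbors: 6)
  deg(6) = 2 (neighbors: 4, 5)
  deg(7) = 2 (neighbors: 1, 4)

Step 2: Find maximum:
  max(2, 2, 1, 2, 1, 2, 2) = 2 (vertex 1)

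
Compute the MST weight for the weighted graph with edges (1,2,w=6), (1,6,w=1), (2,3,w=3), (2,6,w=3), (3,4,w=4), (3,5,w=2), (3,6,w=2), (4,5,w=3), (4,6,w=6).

Apply Kruskal's algorithm (sort edges by weight, add if no cycle):

Sorted edges by weight:
  (1,6) w=1
  (3,5) w=2
  (3,6) w=2
  (2,3) w=3
  (2,6) w=3
  (4,5) w=3
  (3,4) w=4
  (1,2) w=6
  (4,6) w=6

Add edge (1,6) w=1 -- no cycle. Running total: 1
Add edge (3,5) w=2 -- no cycle. Running total: 3
Add edge (3,6) w=2 -- no cycle. Running total: 5
Add edge (2,3) w=3 -- no cycle. Running total: 8
Skip edge (2,6) w=3 -- would create cycle
Add edge (4,5) w=3 -- no cycle. Running total: 11

MST edges: (1,6,w=1), (3,5,w=2), (3,6,w=2), (2,3,w=3), (4,5,w=3)
Total MST weight: 1 + 2 + 2 + 3 + 3 = 11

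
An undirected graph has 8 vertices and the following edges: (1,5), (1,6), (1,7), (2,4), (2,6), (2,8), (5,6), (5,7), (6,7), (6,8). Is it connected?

Step 1: Build adjacency list from edges:
  1: 5, 6, 7
  2: 4, 6, 8
  3: (none)
  4: 2
  5: 1, 6, 7
  6: 1, 2, 5, 7, 8
  7: 1, 5, 6
  8: 2, 6

Step 2: Run BFS/DFS from vertex 1:
  Visited: {1, 5, 6, 7, 2, 8, 4}
  Reached 7 of 8 vertices

Step 3: Only 7 of 8 vertices reached. Graph is disconnected.
Connected components: {1, 2, 4, 5, 6, 7, 8}, {3}
Answer: No, the graph is not connected (2 components).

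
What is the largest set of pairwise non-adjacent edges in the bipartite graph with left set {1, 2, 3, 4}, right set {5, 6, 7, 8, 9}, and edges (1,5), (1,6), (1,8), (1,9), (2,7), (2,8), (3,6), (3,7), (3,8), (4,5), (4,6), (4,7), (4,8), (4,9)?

Step 1: List the neighbors of each left vertex:
  1: 5, 6, 8, 9
  2: 7, 8
  3: 6, 7, 8
  4: 5, 6, 7, 8, 9

Step 2: Greedily match left vertices, then look for augmenting paths:
  Match 1 -- 5
  Match 2 -- 7
  Match 3 -- 6
  Match 4 -- 8
  No augmenting path remains.

Step 3: Verify this is maximum:
  Matching size 4 = min(|L|, |R|) = min(4, 5), which is an upper bound, so this matching is maximum.

Maximum matching: {(1,5), (2,7), (3,6), (4,8)}
Size: 4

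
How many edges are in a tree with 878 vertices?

A tree on n vertices always has exactly n - 1 edges.
For n = 878: edges = 878 - 1 = 877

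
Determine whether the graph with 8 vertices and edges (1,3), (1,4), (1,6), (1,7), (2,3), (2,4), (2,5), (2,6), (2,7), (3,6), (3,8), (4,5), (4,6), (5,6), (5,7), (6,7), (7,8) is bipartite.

Step 1: Attempt 2-coloring using BFS:
  Start at vertex 1, assign color 0
  Color vertex 3 with color 1 (neighbor of 1)
  Color vertex 4 with color 1 (neighbor of 1)
  Color vertex 6 with color 1 (neighbor of 1)
  Color vertex 7 with color 1 (neighbor of 1)
  Color vertex 2 with color 0 (neighbor of 3)

Step 2: Conflict found! Vertices 3 and 6 are adjacent but have the same color.
This means the graph contains an odd cycle.

The graph is NOT bipartite.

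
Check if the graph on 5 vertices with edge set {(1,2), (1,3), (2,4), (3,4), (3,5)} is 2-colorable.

Step 1: Attempt 2-coloring using BFS:
  Start at vertex 1, assign color 0
  Color vertex 2 with color 1 (neighbor of 1)
  Color vertex 3 with color 1 (neighbor of 1)
  Color vertex 4 with color 0 (neighbor of 2)
  Color vertex 5 with color 0 (neighbor of 3)

Step 2: 2-coloring succeeded. No conflicts found.
  Set A (color 0): {1, 4, 5}
  Set B (color 1): {2, 3}

The graph is bipartite with partition {1, 4, 5}, {2, 3}.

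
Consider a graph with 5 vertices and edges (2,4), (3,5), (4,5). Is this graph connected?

Step 1: Build adjacency list from edges:
  1: (none)
  2: 4
  3: 5
  4: 2, 5
  5: 3, 4

Step 2: Run BFS/DFS from vertex 1:
  Visited: {1}
  Reached 1 of 5 vertices

Step 3: Only 1 of 5 vertices reached. Graph is disconnected.
Connected components: {1}, {2, 3, 4, 5}
Answer: No, the graph is not connected (2 components).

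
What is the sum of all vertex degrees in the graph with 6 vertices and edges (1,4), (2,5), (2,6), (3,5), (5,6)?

Step 1: Count edges incident to each vertex:
  deg(1) = 1 (neighbors: 4)
  deg(2) = 2 (neighbors: 5, 6)
  deg(3) = 1 (neighbors: 5)
  deg(4) = 1 (neighbors: 1)
  deg(5) = 3 (neighbors: 2, 3, 6)
  deg(6) = 2 (neighbors: 2, 5)

Step 2: Sum all degrees:
  1 + 2 + 1 + 1 + 3 + 2 = 10

Verification: sum of degrees = 2 * |E| = 2 * 5 = 10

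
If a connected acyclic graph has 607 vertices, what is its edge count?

A tree on n vertices always has exactly n - 1 edges.
For n = 607: edges = 607 - 1 = 606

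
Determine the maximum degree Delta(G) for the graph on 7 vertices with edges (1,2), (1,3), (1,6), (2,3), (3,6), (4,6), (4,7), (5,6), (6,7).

Step 1: Count edges incident to each vertex:
  deg(1) = 3 (neighbors: 2, 3, 6)
  deg(2) = 2 (neighbors: 1, 3)
  deg(3) = 3 (neighbors: 1, 2, 6)
  deg(4) = 2 (neighbors: 6, 7)
  deg(5) = 1 (neighbors: 6)
  deg(6) = 5 (neighbors: 1, 3, 4, 5, 7)
  deg(7) = 2 (neighbors: 4, 6)

Step 2: Find maximum:
  max(3, 2, 3, 2, 1, 5, 2) = 5 (vertex 6)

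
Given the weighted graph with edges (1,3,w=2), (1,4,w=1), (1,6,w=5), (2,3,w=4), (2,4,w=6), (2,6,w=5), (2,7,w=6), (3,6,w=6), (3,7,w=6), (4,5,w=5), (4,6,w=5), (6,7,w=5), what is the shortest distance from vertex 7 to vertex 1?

Step 1: Build adjacency list with weights:
  1: 3(w=2), 4(w=1), 6(w=5)
  2: 3(w=4), 4(w=6), 6(w=5), 7(w=6)
  3: 1(w=2), 2(w=4), 6(w=6), 7(w=6)
  4: 1(w=1), 2(w=6), 5(w=5), 6(w=5)
  5: 4(w=5)
  6: 1(w=5), 2(w=5), 3(w=6), 4(w=5), 7(w=5)
  7: 2(w=6), 3(w=6), 6(w=5)

Step 2: Apply Dijkstra's algorithm from vertex 7:
  Visit vertex 7 (distance=0)
    Update dist[2] = 6
    Update dist[3] = 6
    Update dist[6] = 5
  Visit vertex 6 (distance=5)
    Update dist[1] = 10
    Update dist[4] = 10
  Visit vertex 2 (distance=6)
  Visit vertex 3 (distance=6)
    Update dist[1] = 8
  Visit vertex 1 (distance=8)
    Update dist[4] = 9

Step 3: Shortest path: 7 -> 3 -> 1
Total weight: 6 + 2 = 8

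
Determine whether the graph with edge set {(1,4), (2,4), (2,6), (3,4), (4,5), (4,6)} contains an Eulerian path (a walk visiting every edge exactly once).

Step 1: Find the degree of each vertex:
  deg(1) = 1
  deg(2) = 2
  deg(3) = 1
  deg(4) = 5
  deg(5) = 1
  deg(6) = 2

Step 2: Count vertices with odd degree:
  Odd-degree vertices: 1, 3, 4, 5 (4 total)

Step 3: Apply Euler's theorem:
  - Eulerian circuit exists iff graph is connected and all vertices have even degree
  - Eulerian path exists iff graph is connected and has 0 or 2 odd-degree vertices

Graph has 4 odd-degree vertices (need 0 or 2).
Neither Eulerian path nor Eulerian circuit exists.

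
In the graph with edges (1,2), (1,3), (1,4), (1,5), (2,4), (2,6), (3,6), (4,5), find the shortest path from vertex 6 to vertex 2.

Step 1: Build adjacency list:
  1: 2, 3, 4, 5
  2: 1, 4, 6
  3: 1, 6
  4: 1, 2, 5
  5: 1, 4
  6: 2, 3

Step 2: BFS from vertex 6 to find shortest path to 2:
  vertex 2 reached at distance 1

Step 3: Shortest path: 6 -> 2
Path length: 1 edge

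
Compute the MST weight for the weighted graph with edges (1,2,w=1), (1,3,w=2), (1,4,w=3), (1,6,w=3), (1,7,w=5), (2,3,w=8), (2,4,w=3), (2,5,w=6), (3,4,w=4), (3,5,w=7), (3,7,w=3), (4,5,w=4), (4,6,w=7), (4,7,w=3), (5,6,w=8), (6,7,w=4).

Apply Kruskal's algorithm (sort edges by weight, add if no cycle):

Sorted edges by weight:
  (1,2) w=1
  (1,3) w=2
  (1,6) w=3
  (1,4) w=3
  (2,4) w=3
  (3,7) w=3
  (4,7) w=3
  (3,4) w=4
  (4,5) w=4
  (6,7) w=4
  (1,7) w=5
  (2,5) w=6
  (3,5) w=7
  (4,6) w=7
  (2,3) w=8
  (5,6) w=8

Add edge (1,2) w=1 -- no cycle. Running total: 1
Add edge (1,3) w=2 -- no cycle. Running total: 3
Add edge (1,6) w=3 -- no cycle. Running total: 6
Add edge (1,4) w=3 -- no cycle. Running total: 9
Skip edge (2,4) w=3 -- would create cycle
Add edge (3,7) w=3 -- no cycle. Running total: 12
Skip edge (4,7) w=3 -- would create cycle
Skip edge (3,4) w=4 -- would create cycle
Add edge (4,5) w=4 -- no cycle. Running total: 16

MST edges: (1,2,w=1), (1,3,w=2), (1,6,w=3), (1,4,w=3), (3,7,w=3), (4,5,w=4)
Total MST weight: 1 + 2 + 3 + 3 + 3 + 4 = 16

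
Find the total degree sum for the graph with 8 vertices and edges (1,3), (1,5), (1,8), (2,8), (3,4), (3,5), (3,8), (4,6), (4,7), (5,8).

Step 1: Count edges incident to each vertex:
  deg(1) = 3 (neighbors: 3, 5, 8)
  deg(2) = 1 (neighbors: 8)
  deg(3) = 4 (neighbors: 1, 4, 5, 8)
  deg(4) = 3 (neighbors: 3, 6, 7)
  deg(5) = 3 (neighbors: 1, 3, 8)
  deg(6) = 1 (neighbors: 4)
  deg(7) = 1 (neighbors: 4)
  deg(8) = 4 (neighbors: 1, 2, 3, 5)

Step 2: Sum all degrees:
  3 + 1 + 4 + 3 + 3 + 1 + 1 + 4 = 20

Verification: sum of degrees = 2 * |E| = 2 * 10 = 20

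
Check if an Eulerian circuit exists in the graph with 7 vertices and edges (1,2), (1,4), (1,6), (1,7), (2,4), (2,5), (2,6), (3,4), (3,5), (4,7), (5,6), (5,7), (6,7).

Step 1: Find the degree of each vertex:
  deg(1) = 4
  deg(2) = 4
  deg(3) = 2
  deg(4) = 4
  deg(5) = 4
  deg(6) = 4
  deg(7) = 4

Step 2: Count vertices with odd degree:
  All vertices have even degree (0 odd-degree vertices)

Step 3: Apply Euler's theorem:
  - Eulerian circuit exists iff graph is connected and all vertices have even degree
  - Eulerian path exists iff graph is connected and has 0 or 2 odd-degree vertices

Graph is connected with 0 odd-degree vertices.
Both Eulerian circuit and Eulerian path exist.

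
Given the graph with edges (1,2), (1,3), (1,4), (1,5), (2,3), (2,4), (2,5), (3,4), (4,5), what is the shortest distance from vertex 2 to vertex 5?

Step 1: Build adjacency list:
  1: 2, 3, 4, 5
  2: 1, 3, 4, 5
  3: 1, 2, 4
  4: 1, 2, 3, 5
  5: 1, 2, 4

Step 2: BFS from vertex 2 to find shortest path to 5:
  vertex 1 reached at distance 1
  vertex 3 reached at distance 1
  vertex 4 reached at distance 1
  vertex 5 reached at distance 1

Step 3: Shortest path: 2 -> 5
Path length: 1 edge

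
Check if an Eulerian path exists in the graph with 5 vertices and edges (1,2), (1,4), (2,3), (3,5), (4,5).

Step 1: Find the degree of each vertex:
  deg(1) = 2
  deg(2) = 2
  deg(3) = 2
  deg(4) = 2
  deg(5) = 2

Step 2: Count vertices with odd degree:
  All vertices have even degree (0 odd-degree vertices)

Step 3: Apply Euler's theorem:
  - Eulerian circuit exists iff graph is connected and all vertices have even degree
  - Eulerian path exists iff graph is connected and has 0 or 2 odd-degree vertices

Graph is connected with 0 odd-degree vertices.
Both Eulerian circuit and Eulerian path exist.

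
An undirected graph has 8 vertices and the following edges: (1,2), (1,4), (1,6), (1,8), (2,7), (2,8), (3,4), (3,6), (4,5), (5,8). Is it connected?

Step 1: Build adjacency list from edges:
  1: 2, 4, 6, 8
  2: 1, 7, 8
  3: 4, 6
  4: 1, 3, 5
  5: 4, 8
  6: 1, 3
  7: 2
  8: 1, 2, 5

Step 2: Run BFS/DFS from vertex 1:
  Visited: {1, 2, 4, 6, 8, 7, 3, 5}
  Reached 8 of 8 vertices

Step 3: All 8 vertices reached from vertex 1, so the graph is connected.
Answer: Yes, the graph is connected.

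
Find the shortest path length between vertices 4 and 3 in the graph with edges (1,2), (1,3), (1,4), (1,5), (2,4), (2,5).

Step 1: Build adjacency list:
  1: 2, 3, 4, 5
  2: 1, 4, 5
  3: 1
  4: 1, 2
  5: 1, 2

Step 2: BFS from vertex 4 to find shortest path to 3:
  vertex 1 reached at distance 1
  vertex 2 reached at distance 1
  vertex 3 reached at distance 2

Step 3: Shortest path: 4 -> 1 -> 3
Path length: 2 edges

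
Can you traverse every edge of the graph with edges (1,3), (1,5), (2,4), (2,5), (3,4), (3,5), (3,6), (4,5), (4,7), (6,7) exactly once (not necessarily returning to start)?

Step 1: Find the degree of each vertex:
  deg(1) = 2
  deg(2) = 2
  deg(3) = 4
  deg(4) = 4
  deg(5) = 4
  deg(6) = 2
  deg(7) = 2

Step 2: Count vertices with odd degree:
  All vertices have even degree (0 odd-degree vertices)

Step 3: Apply Euler's theorem:
  - Eulerian circuit exists iff graph is connected and all vertices have even degree
  - Eulerian path exists iff graph is connected and has 0 or 2 odd-degree vertices

Graph is connected with 0 odd-degree vertices.
Both Eulerian circuit and Eulerian path exist.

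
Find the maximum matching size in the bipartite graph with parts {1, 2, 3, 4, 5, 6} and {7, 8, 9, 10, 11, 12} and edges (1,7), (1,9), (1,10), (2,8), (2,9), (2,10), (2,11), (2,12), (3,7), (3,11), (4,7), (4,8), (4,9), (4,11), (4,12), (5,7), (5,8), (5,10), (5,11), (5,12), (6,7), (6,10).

Step 1: List the neighbors of each left vertex:
  1: 7, 9, 10
  2: 8, 9, 10, 11, 12
  3: 7, 11
  4: 7, 8, 9, 11, 12
  5: 7, 8, 10, 11, 12
  6: 7, 10

Step 2: Greedily match left vertices, then look for augmenting paths:
  Match 1 -- 7
  Match 2 -- 8
  Match 3 -- 11
  Match 4 -- 9
  Match 5 -- 12
  Match 6 -- 10
  No augmenting path remains.

Step 3: Verify this is maximum:
  Matching size 6 = min(|L|, |R|) = min(6, 6), which is an upper bound, so this matching is maximum.

Maximum matching: {(1,7), (2,8), (3,11), (4,9), (5,12), (6,10)}
Size: 6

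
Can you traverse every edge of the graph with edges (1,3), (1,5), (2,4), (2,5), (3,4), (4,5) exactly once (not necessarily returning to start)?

Step 1: Find the degree of each vertex:
  deg(1) = 2
  deg(2) = 2
  deg(3) = 2
  deg(4) = 3
  deg(5) = 3

Step 2: Count vertices with odd degree:
  Odd-degree vertices: 4, 5 (2 total)

Step 3: Apply Euler's theorem:
  - Eulerian circuit exists iff graph is connected and all vertices have even degree
  - Eulerian path exists iff graph is connected and has 0 or 2 odd-degree vertices

Graph is connected with exactly 2 odd-degree vertices (4, 5).
Eulerian path exists (starting and ending at the odd-degree vertices), but no Eulerian circuit.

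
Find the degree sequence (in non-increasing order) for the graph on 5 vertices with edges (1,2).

Step 1: Count edges incident to each vertex:
  deg(1) = 1 (neighbors: 2)
  deg(2) = 1 (neighbors: 1)
  deg(3) = 0 (neighbors: none)
  deg(4) = 0 (neighbors: none)
  deg(5) = 0 (neighbors: none)

Step 2: Sort degrees in non-increasing order:
  Degrees: [1, 1, 0, 0, 0] -> sorted: [1, 1, 0, 0, 0]

Degree sequence: [1, 1, 0, 0, 0]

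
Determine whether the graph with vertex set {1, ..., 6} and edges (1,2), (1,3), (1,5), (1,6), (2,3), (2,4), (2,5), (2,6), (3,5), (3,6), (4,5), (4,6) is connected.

Step 1: Build adjacency list from edges:
  1: 2, 3, 5, 6
  2: 1, 3, 4, 5, 6
  3: 1, 2, 5, 6
  4: 2, 5, 6
  5: 1, 2, 3, 4
  6: 1, 2, 3, 4

Step 2: Run BFS/DFS from vertex 1:
  Visited: {1, 2, 3, 5, 6, 4}
  Reached 6 of 6 vertices

Step 3: All 6 vertices reached from vertex 1, so the graph is connected.
Answer: Yes, the graph is connected.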